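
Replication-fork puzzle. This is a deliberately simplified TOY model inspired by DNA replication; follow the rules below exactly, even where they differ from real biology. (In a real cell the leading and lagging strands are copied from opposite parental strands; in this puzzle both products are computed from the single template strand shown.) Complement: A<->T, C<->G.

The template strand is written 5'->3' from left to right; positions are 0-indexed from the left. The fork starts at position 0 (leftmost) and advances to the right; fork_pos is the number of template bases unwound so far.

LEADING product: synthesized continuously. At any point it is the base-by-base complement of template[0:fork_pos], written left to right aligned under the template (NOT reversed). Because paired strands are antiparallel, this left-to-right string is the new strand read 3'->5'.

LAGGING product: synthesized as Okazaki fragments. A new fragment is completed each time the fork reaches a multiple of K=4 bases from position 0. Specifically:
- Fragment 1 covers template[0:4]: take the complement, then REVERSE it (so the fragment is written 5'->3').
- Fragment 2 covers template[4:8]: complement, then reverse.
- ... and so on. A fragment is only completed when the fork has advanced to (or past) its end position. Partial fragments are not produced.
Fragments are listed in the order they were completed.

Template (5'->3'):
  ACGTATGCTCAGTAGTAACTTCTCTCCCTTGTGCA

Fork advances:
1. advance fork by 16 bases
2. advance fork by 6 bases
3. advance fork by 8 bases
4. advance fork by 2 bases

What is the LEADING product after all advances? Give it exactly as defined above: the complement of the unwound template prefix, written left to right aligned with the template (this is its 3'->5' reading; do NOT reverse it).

Step 1: advance 16 -> fork_pos = 0 + 16 = 16.
Step 2: advance 6 -> fork_pos = 16 + 6 = 22.
Step 3: advance 8 -> fork_pos = 22 + 8 = 30.
Step 4: advance 2 -> fork_pos = 30 + 2 = 32.
Unwound prefix: template[0:32] = ACGTATGCTCAGTAGTAACTTCTCTCCCTTGT
Complement it base by base (A<->T, C<->G), keeping left-to-right order:
  [0:5] ACGTA -> TGCAT
  [5:10] TGCTC -> ACGAG
  [10:15] AGTAG -> TCATC
  [15:20] TAACT -> ATTGA
  [20:25] TCTCT -> AGAGA
  [25:30] CCCTT -> GGGAA
  [30:32] GT -> CA
Concatenate: TGCATACGAGTCATCATTGAAGAGAGGGAACA (length 32; written aligned with the template, i.e. 3'->5').

Answer: TGCATACGAGTCATCATTGAAGAGAGGGAACA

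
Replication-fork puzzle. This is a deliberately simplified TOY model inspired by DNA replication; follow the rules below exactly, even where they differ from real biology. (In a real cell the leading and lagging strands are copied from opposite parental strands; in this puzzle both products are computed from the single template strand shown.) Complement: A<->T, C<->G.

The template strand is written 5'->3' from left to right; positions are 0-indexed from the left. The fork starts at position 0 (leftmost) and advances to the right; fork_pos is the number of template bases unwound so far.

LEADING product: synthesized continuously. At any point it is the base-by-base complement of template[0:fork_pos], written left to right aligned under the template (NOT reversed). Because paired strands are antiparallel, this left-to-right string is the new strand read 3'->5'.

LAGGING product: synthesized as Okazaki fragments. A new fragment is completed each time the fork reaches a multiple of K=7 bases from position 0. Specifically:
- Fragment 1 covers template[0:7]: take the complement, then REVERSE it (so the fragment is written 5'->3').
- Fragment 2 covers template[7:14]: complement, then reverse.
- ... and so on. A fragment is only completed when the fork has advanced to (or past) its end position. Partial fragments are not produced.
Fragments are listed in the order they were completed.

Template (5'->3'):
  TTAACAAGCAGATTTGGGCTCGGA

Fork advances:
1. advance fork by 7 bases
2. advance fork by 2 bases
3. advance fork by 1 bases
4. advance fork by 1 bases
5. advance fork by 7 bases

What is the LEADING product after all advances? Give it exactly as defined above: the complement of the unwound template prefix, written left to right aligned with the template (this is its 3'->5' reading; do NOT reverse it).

Step 1: advance 7 -> fork_pos = 0 + 7 = 7.
Step 2: advance 2 -> fork_pos = 7 + 2 = 9.
Step 3: advance 1 -> fork_pos = 9 + 1 = 10.
Step 4: advance 1 -> fork_pos = 10 + 1 = 11.
Step 5: advance 7 -> fork_pos = 11 + 7 = 18.
Unwound prefix: template[0:18] = TTAACAAGCAGATTTGGG
Complement it base by base (A<->T, C<->G), keeping left-to-right order:
  [0:5] TTAAC -> AATTG
  [5:10] AAGCA -> TTCGT
  [10:15] GATTT -> CTAAA
  [15:18] GGG -> CCC
Concatenate: AATTGTTCGTCTAAACCC (length 18; written aligned with the template, i.e. 3'->5').

Answer: AATTGTTCGTCTAAACCC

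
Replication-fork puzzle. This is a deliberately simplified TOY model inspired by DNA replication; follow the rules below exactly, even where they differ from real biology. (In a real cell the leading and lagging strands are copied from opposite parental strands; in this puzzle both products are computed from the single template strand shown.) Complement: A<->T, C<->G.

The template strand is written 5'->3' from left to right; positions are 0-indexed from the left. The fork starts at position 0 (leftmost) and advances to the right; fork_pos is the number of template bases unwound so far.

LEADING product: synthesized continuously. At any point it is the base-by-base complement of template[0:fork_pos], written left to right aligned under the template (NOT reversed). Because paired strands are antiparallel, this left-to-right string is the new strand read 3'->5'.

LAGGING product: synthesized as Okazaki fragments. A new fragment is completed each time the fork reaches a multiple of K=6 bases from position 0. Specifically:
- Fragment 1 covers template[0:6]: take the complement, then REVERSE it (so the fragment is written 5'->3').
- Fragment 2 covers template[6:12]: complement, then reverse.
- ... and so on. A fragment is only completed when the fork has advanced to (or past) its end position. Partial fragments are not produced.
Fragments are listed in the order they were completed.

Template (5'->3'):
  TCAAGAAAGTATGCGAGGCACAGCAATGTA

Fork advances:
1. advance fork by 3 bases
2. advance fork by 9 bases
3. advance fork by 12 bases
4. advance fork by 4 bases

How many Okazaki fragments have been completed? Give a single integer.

Answer: 4

Derivation:
Step 1: advance 3 -> fork_pos = 0 + 3 = 3. Next multiple of 6 is 6 (not reached); still 0 fragment(s).
Step 2: advance 9 -> fork_pos = 3 + 9 = 12. Reached multiple(s) of 6: 6, 12 -> fragments 1-2 completed (2 total).
Step 3: advance 12 -> fork_pos = 12 + 12 = 24. Reached multiple(s) of 6: 18, 24 -> fragments 3-4 completed (4 total).
Step 4: advance 4 -> fork_pos = 24 + 4 = 28. Next multiple of 6 is 30 (not reached); still 4 fragment(s).
Check: final fork_pos = 28; the multiples of 6 that are <= 28 are 6..24 -> 28 // 6 = 4 completed fragment(s).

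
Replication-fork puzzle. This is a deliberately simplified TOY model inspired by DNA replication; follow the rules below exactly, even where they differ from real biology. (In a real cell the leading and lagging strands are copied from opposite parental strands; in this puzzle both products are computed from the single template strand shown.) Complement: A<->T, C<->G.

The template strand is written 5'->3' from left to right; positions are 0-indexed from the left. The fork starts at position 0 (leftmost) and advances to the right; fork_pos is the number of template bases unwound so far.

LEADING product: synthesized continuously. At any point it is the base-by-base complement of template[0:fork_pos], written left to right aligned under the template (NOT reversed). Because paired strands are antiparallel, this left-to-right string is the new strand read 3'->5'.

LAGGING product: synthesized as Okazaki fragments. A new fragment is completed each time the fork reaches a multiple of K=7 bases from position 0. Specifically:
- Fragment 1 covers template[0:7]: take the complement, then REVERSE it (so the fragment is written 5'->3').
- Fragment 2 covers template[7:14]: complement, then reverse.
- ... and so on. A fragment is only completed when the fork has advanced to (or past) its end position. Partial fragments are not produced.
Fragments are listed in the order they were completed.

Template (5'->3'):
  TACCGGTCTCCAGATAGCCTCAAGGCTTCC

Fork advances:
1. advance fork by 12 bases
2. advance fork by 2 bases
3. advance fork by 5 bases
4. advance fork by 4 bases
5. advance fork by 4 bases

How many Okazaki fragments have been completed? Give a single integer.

Answer: 3

Derivation:
Step 1: advance 12 -> fork_pos = 0 + 12 = 12. Reached multiple(s) of 7: 7 -> fragment 1 completed (1 total).
Step 2: advance 2 -> fork_pos = 12 + 2 = 14. Reached multiple(s) of 7: 14 -> fragment 2 completed (2 total).
Step 3: advance 5 -> fork_pos = 14 + 5 = 19. Next multiple of 7 is 21 (not reached); still 2 fragment(s).
Step 4: advance 4 -> fork_pos = 19 + 4 = 23. Reached multiple(s) of 7: 21 -> fragment 3 completed (3 total).
Step 5: advance 4 -> fork_pos = 23 + 4 = 27. Next multiple of 7 is 28 (not reached); still 3 fragment(s).
Check: final fork_pos = 27; the multiples of 7 that are <= 27 are 7..21 -> 27 // 7 = 3 completed fragment(s).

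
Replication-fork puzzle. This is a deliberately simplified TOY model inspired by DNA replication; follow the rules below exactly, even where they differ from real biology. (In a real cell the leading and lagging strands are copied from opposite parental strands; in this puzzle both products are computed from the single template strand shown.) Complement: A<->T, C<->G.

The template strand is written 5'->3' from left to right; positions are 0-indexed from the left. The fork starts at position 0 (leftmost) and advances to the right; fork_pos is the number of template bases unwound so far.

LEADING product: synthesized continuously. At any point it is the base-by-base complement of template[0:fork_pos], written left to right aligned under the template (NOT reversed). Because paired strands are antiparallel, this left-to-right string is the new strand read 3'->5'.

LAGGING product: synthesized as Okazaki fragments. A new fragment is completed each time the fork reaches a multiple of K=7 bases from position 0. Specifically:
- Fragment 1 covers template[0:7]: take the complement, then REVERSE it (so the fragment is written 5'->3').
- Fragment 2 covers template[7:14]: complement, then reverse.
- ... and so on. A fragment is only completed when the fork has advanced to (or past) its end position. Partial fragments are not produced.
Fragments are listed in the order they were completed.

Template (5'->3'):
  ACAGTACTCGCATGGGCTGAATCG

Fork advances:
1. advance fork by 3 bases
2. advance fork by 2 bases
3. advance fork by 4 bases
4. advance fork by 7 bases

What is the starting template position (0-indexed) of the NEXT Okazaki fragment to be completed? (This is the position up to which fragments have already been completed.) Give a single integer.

Step 1: advance 3 -> fork_pos = 0 + 3 = 3. Next multiple of 7 is 7 (not reached); still 0 fragment(s).
Step 2: advance 2 -> fork_pos = 3 + 2 = 5. Next multiple of 7 is 7 (not reached); still 0 fragment(s).
Step 3: advance 4 -> fork_pos = 5 + 4 = 9. Reached multiple(s) of 7: 7 -> fragment 1 completed (1 total).
Step 4: advance 7 -> fork_pos = 9 + 7 = 16. Reached multiple(s) of 7: 14 -> fragment 2 completed (2 total).
2 fragment(s) completed, covering template[0:14] (2 x 7 = 14). The next fragment, fragment 3, covers template[14:21], so it starts at position 14.

Answer: 14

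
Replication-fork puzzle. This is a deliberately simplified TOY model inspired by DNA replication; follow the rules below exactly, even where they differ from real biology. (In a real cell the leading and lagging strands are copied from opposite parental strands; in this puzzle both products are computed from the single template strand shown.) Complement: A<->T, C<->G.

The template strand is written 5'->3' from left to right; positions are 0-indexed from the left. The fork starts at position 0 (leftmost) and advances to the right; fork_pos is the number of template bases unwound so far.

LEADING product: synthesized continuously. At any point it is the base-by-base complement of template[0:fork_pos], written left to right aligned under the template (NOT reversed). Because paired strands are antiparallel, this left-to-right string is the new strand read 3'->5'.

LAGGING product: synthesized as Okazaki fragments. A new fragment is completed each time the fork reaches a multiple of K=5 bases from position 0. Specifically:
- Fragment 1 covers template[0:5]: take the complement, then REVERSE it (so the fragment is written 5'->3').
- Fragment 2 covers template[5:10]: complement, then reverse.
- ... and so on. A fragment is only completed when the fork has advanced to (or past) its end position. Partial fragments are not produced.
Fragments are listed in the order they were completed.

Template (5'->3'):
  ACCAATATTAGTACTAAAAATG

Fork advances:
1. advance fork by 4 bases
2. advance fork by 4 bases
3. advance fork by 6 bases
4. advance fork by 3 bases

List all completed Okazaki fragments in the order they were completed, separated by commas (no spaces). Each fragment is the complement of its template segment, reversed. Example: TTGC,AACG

Step 1: advance 4 -> fork_pos = 0 + 4 = 4. Next multiple of 5 is 5 (not reached); still 0 fragment(s).
Step 2: advance 4 -> fork_pos = 4 + 4 = 8. Reached multiple(s) of 5: 5 -> fragment 1 completed (1 total).
Step 3: advance 6 -> fork_pos = 8 + 6 = 14. Reached multiple(s) of 5: 10 -> fragment 2 completed (2 total).
Step 4: advance 3 -> fork_pos = 14 + 3 = 17. Reached multiple(s) of 5: 15 -> fragment 3 completed (3 total).
Final fork_pos = 17, so 3 fragment(s) are complete. Build each: template segment -> complement -> reverse.
Fragment 1: template[0:5] = ACCAA -> complement TGGTT -> reversed TTGGT
Fragment 2: template[5:10] = TATTA -> complement ATAAT -> reversed TAATA
Fragment 3: template[10:15] = GTACT -> complement CATGA -> reversed AGTAC

Answer: TTGGT,TAATA,AGTAC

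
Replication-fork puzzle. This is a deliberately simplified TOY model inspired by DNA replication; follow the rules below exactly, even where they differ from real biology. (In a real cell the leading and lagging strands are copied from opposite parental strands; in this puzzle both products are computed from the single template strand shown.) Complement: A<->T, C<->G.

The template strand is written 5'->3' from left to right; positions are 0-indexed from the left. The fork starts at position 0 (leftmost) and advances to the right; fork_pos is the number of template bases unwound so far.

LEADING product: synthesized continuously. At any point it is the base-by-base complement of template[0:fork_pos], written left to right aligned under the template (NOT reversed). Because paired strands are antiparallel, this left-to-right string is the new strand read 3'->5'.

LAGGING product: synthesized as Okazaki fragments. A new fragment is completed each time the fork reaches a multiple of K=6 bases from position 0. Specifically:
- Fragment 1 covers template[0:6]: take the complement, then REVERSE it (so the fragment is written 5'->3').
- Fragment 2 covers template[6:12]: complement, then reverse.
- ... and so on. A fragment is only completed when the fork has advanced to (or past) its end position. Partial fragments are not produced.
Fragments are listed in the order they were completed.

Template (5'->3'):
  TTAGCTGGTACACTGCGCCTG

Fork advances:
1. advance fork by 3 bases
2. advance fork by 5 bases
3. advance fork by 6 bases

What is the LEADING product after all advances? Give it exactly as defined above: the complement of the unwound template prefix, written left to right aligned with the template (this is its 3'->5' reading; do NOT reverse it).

Answer: AATCGACCATGTGA

Derivation:
Step 1: advance 3 -> fork_pos = 0 + 3 = 3.
Step 2: advance 5 -> fork_pos = 3 + 5 = 8.
Step 3: advance 6 -> fork_pos = 8 + 6 = 14.
Unwound prefix: template[0:14] = TTAGCTGGTACACT
Complement it base by base (A<->T, C<->G), keeping left-to-right order:
  [0:5] TTAGC -> AATCG
  [5:10] TGGTA -> ACCAT
  [10:14] CACT -> GTGA
Concatenate: AATCGACCATGTGA (length 14; written aligned with the template, i.e. 3'->5').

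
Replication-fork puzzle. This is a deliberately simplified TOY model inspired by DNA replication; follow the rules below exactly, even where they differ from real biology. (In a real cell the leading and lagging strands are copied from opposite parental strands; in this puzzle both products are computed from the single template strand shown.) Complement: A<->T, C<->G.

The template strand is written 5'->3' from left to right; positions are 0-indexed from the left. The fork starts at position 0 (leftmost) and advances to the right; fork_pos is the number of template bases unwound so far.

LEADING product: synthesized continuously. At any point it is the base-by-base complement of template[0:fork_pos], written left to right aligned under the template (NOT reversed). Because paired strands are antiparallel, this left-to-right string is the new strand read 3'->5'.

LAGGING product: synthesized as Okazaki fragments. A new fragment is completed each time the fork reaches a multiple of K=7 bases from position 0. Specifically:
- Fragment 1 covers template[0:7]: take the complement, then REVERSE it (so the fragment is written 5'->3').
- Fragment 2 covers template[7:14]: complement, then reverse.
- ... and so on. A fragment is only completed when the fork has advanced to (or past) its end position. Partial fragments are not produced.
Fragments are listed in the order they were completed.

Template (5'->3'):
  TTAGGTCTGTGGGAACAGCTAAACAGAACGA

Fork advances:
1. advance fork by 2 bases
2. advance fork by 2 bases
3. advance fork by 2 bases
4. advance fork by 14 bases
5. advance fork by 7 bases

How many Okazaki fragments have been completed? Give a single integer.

Answer: 3

Derivation:
Step 1: advance 2 -> fork_pos = 0 + 2 = 2. Next multiple of 7 is 7 (not reached); still 0 fragment(s).
Step 2: advance 2 -> fork_pos = 2 + 2 = 4. Next multiple of 7 is 7 (not reached); still 0 fragment(s).
Step 3: advance 2 -> fork_pos = 4 + 2 = 6. Next multiple of 7 is 7 (not reached); still 0 fragment(s).
Step 4: advance 14 -> fork_pos = 6 + 14 = 20. Reached multiple(s) of 7: 7, 14 -> fragments 1-2 completed (2 total).
Step 5: advance 7 -> fork_pos = 20 + 7 = 27. Reached multiple(s) of 7: 21 -> fragment 3 completed (3 total).
Check: final fork_pos = 27; the multiples of 7 that are <= 27 are 7..21 -> 27 // 7 = 3 completed fragment(s).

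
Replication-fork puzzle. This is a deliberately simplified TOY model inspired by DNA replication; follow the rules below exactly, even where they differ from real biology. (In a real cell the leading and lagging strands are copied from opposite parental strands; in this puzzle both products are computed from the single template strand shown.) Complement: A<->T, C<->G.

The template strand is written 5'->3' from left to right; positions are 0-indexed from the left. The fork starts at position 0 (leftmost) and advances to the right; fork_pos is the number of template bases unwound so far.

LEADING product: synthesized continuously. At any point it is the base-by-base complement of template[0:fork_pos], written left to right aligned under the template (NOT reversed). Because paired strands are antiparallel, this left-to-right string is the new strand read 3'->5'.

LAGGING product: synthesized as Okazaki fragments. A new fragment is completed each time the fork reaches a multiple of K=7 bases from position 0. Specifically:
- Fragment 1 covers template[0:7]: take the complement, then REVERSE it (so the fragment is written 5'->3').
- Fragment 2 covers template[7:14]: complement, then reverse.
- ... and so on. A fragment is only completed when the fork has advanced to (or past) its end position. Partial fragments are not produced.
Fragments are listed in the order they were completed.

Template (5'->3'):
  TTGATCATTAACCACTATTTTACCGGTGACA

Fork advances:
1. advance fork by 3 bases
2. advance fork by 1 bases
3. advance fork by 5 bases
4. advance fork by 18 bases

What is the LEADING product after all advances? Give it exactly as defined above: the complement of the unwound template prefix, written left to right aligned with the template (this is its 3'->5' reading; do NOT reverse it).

Step 1: advance 3 -> fork_pos = 0 + 3 = 3.
Step 2: advance 1 -> fork_pos = 3 + 1 = 4.
Step 3: advance 5 -> fork_pos = 4 + 5 = 9.
Step 4: advance 18 -> fork_pos = 9 + 18 = 27.
Unwound prefix: template[0:27] = TTGATCATTAACCACTATTTTACCGGT
Complement it base by base (A<->T, C<->G), keeping left-to-right order:
  [0:5] TTGAT -> AACTA
  [5:10] CATTA -> GTAAT
  [10:15] ACCAC -> TGGTG
  [15:20] TATTT -> ATAAA
  [20:25] TACCG -> ATGGC
  [25:27] GT -> CA
Concatenate: AACTAGTAATTGGTGATAAAATGGCCA (length 27; written aligned with the template, i.e. 3'->5').

Answer: AACTAGTAATTGGTGATAAAATGGCCA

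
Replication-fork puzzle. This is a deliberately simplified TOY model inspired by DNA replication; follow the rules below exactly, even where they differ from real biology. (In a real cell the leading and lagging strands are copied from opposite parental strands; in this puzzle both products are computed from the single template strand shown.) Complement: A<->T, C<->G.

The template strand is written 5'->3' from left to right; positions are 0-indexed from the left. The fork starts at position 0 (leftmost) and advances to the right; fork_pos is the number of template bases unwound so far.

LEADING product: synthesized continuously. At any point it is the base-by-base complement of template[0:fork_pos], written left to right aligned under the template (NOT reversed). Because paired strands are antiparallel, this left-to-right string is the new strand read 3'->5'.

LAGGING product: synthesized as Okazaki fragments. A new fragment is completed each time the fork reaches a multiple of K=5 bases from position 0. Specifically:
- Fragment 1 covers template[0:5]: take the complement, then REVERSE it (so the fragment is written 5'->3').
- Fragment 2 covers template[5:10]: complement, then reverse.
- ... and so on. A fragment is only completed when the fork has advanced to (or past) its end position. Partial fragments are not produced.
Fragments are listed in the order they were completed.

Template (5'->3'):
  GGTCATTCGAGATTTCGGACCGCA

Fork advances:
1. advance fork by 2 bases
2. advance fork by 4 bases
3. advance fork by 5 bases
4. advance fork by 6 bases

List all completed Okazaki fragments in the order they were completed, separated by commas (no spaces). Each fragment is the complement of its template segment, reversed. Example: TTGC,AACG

Step 1: advance 2 -> fork_pos = 0 + 2 = 2. Next multiple of 5 is 5 (not reached); still 0 fragment(s).
Step 2: advance 4 -> fork_pos = 2 + 4 = 6. Reached multiple(s) of 5: 5 -> fragment 1 completed (1 total).
Step 3: advance 5 -> fork_pos = 6 + 5 = 11. Reached multiple(s) of 5: 10 -> fragment 2 completed (2 total).
Step 4: advance 6 -> fork_pos = 11 + 6 = 17. Reached multiple(s) of 5: 15 -> fragment 3 completed (3 total).
Final fork_pos = 17, so 3 fragment(s) are complete. Build each: template segment -> complement -> reverse.
Fragment 1: template[0:5] = GGTCA -> complement CCAGT -> reversed TGACC
Fragment 2: template[5:10] = TTCGA -> complement AAGCT -> reversed TCGAA
Fragment 3: template[10:15] = GATTT -> complement CTAAA -> reversed AAATC

Answer: TGACC,TCGAA,AAATC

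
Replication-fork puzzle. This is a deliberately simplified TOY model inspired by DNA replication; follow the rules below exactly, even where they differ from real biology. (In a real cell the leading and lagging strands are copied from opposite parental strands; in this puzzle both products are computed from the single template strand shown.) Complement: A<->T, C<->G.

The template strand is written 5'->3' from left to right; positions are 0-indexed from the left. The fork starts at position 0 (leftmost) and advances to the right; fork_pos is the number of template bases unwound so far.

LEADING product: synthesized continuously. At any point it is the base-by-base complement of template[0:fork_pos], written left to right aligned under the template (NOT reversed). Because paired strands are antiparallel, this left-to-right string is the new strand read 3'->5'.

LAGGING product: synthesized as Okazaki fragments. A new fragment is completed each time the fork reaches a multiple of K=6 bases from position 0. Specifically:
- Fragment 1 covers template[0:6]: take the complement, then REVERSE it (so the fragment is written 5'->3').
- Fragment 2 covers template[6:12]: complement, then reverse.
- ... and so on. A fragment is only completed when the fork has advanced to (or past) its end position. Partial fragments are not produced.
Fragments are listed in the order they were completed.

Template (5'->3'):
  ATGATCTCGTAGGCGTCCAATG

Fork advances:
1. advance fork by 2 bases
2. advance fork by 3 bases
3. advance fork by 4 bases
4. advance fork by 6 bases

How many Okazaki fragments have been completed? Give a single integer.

Step 1: advance 2 -> fork_pos = 0 + 2 = 2. Next multiple of 6 is 6 (not reached); still 0 fragment(s).
Step 2: advance 3 -> fork_pos = 2 + 3 = 5. Next multiple of 6 is 6 (not reached); still 0 fragment(s).
Step 3: advance 4 -> fork_pos = 5 + 4 = 9. Reached multiple(s) of 6: 6 -> fragment 1 completed (1 total).
Step 4: advance 6 -> fork_pos = 9 + 6 = 15. Reached multiple(s) of 6: 12 -> fragment 2 completed (2 total).
Check: final fork_pos = 15; the multiples of 6 that are <= 15 are 6..12 -> 15 // 6 = 2 completed fragment(s).

Answer: 2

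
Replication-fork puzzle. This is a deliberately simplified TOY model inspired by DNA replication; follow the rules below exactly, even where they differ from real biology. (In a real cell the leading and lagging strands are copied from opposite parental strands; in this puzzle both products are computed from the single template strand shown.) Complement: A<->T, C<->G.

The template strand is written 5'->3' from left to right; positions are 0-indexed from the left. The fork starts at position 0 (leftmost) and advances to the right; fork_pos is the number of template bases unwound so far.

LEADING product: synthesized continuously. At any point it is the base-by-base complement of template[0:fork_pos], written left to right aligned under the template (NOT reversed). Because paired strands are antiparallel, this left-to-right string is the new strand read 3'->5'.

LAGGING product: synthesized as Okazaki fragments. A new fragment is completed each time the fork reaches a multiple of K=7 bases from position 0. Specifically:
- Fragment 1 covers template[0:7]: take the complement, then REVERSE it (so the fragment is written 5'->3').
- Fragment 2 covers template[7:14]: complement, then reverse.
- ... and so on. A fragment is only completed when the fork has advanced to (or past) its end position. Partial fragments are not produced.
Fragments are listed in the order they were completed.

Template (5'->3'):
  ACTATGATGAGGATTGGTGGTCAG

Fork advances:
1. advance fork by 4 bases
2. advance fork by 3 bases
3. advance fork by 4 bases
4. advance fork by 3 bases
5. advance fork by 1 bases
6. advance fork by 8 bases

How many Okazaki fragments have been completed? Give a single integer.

Answer: 3

Derivation:
Step 1: advance 4 -> fork_pos = 0 + 4 = 4. Next multiple of 7 is 7 (not reached); still 0 fragment(s).
Step 2: advance 3 -> fork_pos = 4 + 3 = 7. Reached multiple(s) of 7: 7 -> fragment 1 completed (1 total).
Step 3: advance 4 -> fork_pos = 7 + 4 = 11. Next multiple of 7 is 14 (not reached); still 1 fragment(s).
Step 4: advance 3 -> fork_pos = 11 + 3 = 14. Reached multiple(s) of 7: 14 -> fragment 2 completed (2 total).
Step 5: advance 1 -> fork_pos = 14 + 1 = 15. Next multiple of 7 is 21 (not reached); still 2 fragment(s).
Step 6: advance 8 -> fork_pos = 15 + 8 = 23. Reached multiple(s) of 7: 21 -> fragment 3 completed (3 total).
Check: final fork_pos = 23; the multiples of 7 that are <= 23 are 7..21 -> 23 // 7 = 3 completed fragment(s).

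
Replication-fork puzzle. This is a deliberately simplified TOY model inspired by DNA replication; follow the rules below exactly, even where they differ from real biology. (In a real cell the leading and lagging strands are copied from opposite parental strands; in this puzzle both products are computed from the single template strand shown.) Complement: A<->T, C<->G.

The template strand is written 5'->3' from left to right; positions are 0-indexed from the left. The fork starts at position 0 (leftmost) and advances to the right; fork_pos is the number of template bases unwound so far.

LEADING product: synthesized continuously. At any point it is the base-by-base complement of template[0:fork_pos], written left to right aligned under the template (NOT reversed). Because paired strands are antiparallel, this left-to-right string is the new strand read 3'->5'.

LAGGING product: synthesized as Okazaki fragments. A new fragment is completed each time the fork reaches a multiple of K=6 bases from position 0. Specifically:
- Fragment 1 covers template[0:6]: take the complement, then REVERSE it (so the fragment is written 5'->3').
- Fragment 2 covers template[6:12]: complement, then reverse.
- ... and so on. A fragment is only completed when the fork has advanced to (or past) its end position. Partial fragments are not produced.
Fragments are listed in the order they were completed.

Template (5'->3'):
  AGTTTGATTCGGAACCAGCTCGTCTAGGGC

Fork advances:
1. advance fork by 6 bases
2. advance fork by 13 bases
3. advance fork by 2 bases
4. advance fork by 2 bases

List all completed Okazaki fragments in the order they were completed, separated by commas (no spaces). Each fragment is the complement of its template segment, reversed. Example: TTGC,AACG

Step 1: advance 6 -> fork_pos = 0 + 6 = 6. Reached multiple(s) of 6: 6 -> fragment 1 completed (1 total).
Step 2: advance 13 -> fork_pos = 6 + 13 = 19. Reached multiple(s) of 6: 12, 18 -> fragments 2-3 completed (3 total).
Step 3: advance 2 -> fork_pos = 19 + 2 = 21. Next multiple of 6 is 24 (not reached); still 3 fragment(s).
Step 4: advance 2 -> fork_pos = 21 + 2 = 23. Next multiple of 6 is 24 (not reached); still 3 fragment(s).
Final fork_pos = 23, so 3 fragment(s) are complete. Build each: template segment -> complement -> reverse.
Fragment 1: template[0:6] = AGTTTG -> complement TCAAAC -> reversed CAAACT
Fragment 2: template[6:12] = ATTCGG -> complement TAAGCC -> reversed CCGAAT
Fragment 3: template[12:18] = AACCAG -> complement TTGGTC -> reversed CTGGTT

Answer: CAAACT,CCGAAT,CTGGTT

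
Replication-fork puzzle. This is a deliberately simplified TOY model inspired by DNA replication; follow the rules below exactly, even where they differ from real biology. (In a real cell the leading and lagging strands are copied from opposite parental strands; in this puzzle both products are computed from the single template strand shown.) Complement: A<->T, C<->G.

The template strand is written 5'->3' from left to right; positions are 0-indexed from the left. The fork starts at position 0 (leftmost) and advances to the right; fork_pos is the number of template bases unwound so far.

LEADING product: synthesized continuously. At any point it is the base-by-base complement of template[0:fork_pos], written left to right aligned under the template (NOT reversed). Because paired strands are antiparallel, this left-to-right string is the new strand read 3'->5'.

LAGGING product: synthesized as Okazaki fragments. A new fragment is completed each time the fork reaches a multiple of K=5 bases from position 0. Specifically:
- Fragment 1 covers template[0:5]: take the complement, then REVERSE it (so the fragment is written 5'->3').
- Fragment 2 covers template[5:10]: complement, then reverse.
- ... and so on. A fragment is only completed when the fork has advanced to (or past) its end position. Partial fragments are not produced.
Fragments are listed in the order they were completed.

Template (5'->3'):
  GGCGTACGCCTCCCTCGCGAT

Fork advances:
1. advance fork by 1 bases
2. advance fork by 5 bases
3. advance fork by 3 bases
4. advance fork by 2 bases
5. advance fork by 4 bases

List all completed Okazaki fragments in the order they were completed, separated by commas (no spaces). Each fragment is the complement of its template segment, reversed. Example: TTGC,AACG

Step 1: advance 1 -> fork_pos = 0 + 1 = 1. Next multiple of 5 is 5 (not reached); still 0 fragment(s).
Step 2: advance 5 -> fork_pos = 1 + 5 = 6. Reached multiple(s) of 5: 5 -> fragment 1 completed (1 total).
Step 3: advance 3 -> fork_pos = 6 + 3 = 9. Next multiple of 5 is 10 (not reached); still 1 fragment(s).
Step 4: advance 2 -> fork_pos = 9 + 2 = 11. Reached multiple(s) of 5: 10 -> fragment 2 completed (2 total).
Step 5: advance 4 -> fork_pos = 11 + 4 = 15. Reached multiple(s) of 5: 15 -> fragment 3 completed (3 total).
Final fork_pos = 15, so 3 fragment(s) are complete. Build each: template segment -> complement -> reverse.
Fragment 1: template[0:5] = GGCGT -> complement CCGCA -> reversed ACGCC
Fragment 2: template[5:10] = ACGCC -> complement TGCGG -> reversed GGCGT
Fragment 3: template[10:15] = TCCCT -> complement AGGGA -> reversed AGGGA

Answer: ACGCC,GGCGT,AGGGA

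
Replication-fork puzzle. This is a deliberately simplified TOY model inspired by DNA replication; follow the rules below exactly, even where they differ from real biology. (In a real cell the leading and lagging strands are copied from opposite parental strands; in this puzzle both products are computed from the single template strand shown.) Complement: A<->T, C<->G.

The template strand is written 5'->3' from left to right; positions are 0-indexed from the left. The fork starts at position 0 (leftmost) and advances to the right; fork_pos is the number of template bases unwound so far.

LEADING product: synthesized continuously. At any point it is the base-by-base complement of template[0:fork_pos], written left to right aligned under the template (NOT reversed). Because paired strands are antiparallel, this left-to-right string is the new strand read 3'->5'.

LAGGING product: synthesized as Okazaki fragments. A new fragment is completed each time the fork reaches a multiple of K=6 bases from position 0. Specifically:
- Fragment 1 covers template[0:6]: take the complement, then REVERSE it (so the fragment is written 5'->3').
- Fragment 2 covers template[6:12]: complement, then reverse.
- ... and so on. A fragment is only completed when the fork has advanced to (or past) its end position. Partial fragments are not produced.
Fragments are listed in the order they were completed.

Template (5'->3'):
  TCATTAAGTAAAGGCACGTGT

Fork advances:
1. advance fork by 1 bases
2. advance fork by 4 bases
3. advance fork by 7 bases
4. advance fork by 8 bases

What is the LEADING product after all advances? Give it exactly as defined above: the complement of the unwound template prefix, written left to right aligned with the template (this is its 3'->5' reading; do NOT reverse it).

Answer: AGTAATTCATTTCCGTGCAC

Derivation:
Step 1: advance 1 -> fork_pos = 0 + 1 = 1.
Step 2: advance 4 -> fork_pos = 1 + 4 = 5.
Step 3: advance 7 -> fork_pos = 5 + 7 = 12.
Step 4: advance 8 -> fork_pos = 12 + 8 = 20.
Unwound prefix: template[0:20] = TCATTAAGTAAAGGCACGTG
Complement it base by base (A<->T, C<->G), keeping left-to-right order:
  [0:5] TCATT -> AGTAA
  [5:10] AAGTA -> TTCAT
  [10:15] AAGGC -> TTCCG
  [15:20] ACGTG -> TGCAC
Concatenate: AGTAATTCATTTCCGTGCAC (length 20; written aligned with the template, i.e. 3'->5').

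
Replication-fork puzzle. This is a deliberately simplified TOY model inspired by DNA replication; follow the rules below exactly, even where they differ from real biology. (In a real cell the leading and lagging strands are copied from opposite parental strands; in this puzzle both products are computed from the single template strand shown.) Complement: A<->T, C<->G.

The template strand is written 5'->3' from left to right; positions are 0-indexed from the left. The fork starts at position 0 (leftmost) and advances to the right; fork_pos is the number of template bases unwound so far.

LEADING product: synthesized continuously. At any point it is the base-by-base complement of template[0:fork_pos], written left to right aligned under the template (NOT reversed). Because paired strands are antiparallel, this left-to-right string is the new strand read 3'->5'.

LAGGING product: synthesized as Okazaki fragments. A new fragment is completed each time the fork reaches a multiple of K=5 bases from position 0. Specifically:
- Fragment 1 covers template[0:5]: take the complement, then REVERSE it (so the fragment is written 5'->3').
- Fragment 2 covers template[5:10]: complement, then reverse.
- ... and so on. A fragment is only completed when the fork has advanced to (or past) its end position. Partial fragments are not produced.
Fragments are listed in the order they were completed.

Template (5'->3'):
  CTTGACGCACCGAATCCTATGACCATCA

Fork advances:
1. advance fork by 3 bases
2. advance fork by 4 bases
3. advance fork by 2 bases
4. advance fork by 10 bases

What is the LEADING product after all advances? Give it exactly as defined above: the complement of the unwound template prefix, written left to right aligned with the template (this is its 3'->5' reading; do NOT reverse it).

Answer: GAACTGCGTGGCTTAGGAT

Derivation:
Step 1: advance 3 -> fork_pos = 0 + 3 = 3.
Step 2: advance 4 -> fork_pos = 3 + 4 = 7.
Step 3: advance 2 -> fork_pos = 7 + 2 = 9.
Step 4: advance 10 -> fork_pos = 9 + 10 = 19.
Unwound prefix: template[0:19] = CTTGACGCACCGAATCCTA
Complement it base by base (A<->T, C<->G), keeping left-to-right order:
  [0:5] CTTGA -> GAACT
  [5:10] CGCAC -> GCGTG
  [10:15] CGAAT -> GCTTA
  [15:19] CCTA -> GGAT
Concatenate: GAACTGCGTGGCTTAGGAT (length 19; written aligned with the template, i.e. 3'->5').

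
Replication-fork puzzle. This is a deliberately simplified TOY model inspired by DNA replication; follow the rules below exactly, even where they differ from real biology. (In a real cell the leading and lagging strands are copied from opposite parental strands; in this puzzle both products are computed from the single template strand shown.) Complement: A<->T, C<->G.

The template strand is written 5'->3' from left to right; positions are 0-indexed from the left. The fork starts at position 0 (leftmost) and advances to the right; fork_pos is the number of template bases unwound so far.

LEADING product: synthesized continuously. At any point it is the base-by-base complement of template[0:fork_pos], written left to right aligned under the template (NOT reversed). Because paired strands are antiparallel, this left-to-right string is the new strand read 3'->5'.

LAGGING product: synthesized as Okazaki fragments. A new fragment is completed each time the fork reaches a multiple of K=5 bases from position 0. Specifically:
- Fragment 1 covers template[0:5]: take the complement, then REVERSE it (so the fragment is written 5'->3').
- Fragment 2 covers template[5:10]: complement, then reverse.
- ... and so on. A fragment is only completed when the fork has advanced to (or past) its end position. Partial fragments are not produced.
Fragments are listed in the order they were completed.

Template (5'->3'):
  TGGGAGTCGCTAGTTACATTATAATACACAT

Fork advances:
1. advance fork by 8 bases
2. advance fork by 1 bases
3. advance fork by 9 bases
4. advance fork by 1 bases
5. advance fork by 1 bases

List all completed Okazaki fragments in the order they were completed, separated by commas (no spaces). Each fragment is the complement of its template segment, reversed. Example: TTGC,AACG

Answer: TCCCA,GCGAC,AACTA,AATGT

Derivation:
Step 1: advance 8 -> fork_pos = 0 + 8 = 8. Reached multiple(s) of 5: 5 -> fragment 1 completed (1 total).
Step 2: advance 1 -> fork_pos = 8 + 1 = 9. Next multiple of 5 is 10 (not reached); still 1 fragment(s).
Step 3: advance 9 -> fork_pos = 9 + 9 = 18. Reached multiple(s) of 5: 10, 15 -> fragments 2-3 completed (3 total).
Step 4: advance 1 -> fork_pos = 18 + 1 = 19. Next multiple of 5 is 20 (not reached); still 3 fragment(s).
Step 5: advance 1 -> fork_pos = 19 + 1 = 20. Reached multiple(s) of 5: 20 -> fragment 4 completed (4 total).
Final fork_pos = 20, so 4 fragment(s) are complete. Build each: template segment -> complement -> reverse.
Fragment 1: template[0:5] = TGGGA -> complement ACCCT -> reversed TCCCA
Fragment 2: template[5:10] = GTCGC -> complement CAGCG -> reversed GCGAC
Fragment 3: template[10:15] = TAGTT -> complement ATCAA -> reversed AACTA
Fragment 4: template[15:20] = ACATT -> complement TGTAA -> reversed AATGT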